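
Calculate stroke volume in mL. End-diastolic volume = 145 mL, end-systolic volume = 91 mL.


SV = EDV - ESV
SV = 145 - 91
SV = 54 mL


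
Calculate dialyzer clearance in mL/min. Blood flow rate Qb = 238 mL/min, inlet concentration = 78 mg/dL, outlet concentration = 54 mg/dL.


K = Qb * (Cb_in - Cb_out) / Cb_in
K = 238 * (78 - 54) / 78
K = 73.23 mL/min


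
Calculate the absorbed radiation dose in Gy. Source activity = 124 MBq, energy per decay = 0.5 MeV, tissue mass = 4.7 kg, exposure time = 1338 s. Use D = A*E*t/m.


A = 124 MBq = 1.2400e+08 Bq
E = 0.5 MeV = 8.01e-14 J
D = A*E*t/m = 1.2400e+08*8.01e-14*1338/4.7
D = 0.002828 Gy


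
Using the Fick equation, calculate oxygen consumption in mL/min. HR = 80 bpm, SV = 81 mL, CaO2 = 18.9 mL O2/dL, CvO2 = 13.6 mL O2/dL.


CO = HR*SV = 80*81/1000 = 6.48 L/min
a-v O2 diff = 18.9 - 13.6 = 5.3 mL/dL
VO2 = CO * (CaO2-CvO2) * 10 dL/L
VO2 = 6.48 * 5.3 * 10
VO2 = 343.4 mL/min


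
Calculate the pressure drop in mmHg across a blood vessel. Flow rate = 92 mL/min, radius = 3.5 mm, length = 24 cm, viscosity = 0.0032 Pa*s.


dP = 8*mu*L*Q / (pi*r^4)
Q = 92 mL/min = 1.53333e-06 m^3/s
dP = 19.9832 Pa = 19.9832 / 133.322 mmHg = 0.1499 mmHg


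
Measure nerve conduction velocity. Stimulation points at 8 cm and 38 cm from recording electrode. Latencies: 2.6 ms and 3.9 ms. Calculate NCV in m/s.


Distance = (38 - 8) / 100 = 0.3 m
dt = (3.9 - 2.6) / 1000 = 0.0013 s
NCV = dist / dt = 230.8 m/s


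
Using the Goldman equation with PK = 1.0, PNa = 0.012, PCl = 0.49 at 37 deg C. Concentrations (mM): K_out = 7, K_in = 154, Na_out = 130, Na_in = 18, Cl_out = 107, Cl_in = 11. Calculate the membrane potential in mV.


Vm = (RT/F)*ln((PK*Ko + PNa*Nao + PCl*Cli)/(PK*Ki + PNa*Nai + PCl*Clo))
Numer = 13.95, Denom = 206.646
Vm = -72.04 mV


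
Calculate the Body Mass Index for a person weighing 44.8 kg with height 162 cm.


BMI = weight / height^2
height = 162 cm = 1.62 m
BMI = 44.8 / 1.62^2
BMI = 17.07 kg/m^2


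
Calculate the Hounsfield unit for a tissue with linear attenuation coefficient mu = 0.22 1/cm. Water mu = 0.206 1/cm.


HU = ((mu_tissue - mu_water) / mu_water) * 1000
HU = ((0.22 - 0.206) / 0.206) * 1000
HU = 67.96


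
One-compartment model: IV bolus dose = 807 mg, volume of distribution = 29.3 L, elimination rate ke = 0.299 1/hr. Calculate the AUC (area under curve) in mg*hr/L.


C0 = Dose/Vd = 807/29.3 = 27.5427 mg/L
AUC = C0/ke = 27.5427/0.299
AUC = 92.12 mg*hr/L


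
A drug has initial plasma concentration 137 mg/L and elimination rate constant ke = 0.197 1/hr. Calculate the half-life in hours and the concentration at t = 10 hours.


t_half = ln(2) / ke = 0.693147 / 0.197 = 3.519 hr
C(t) = C0 * exp(-ke*t) = 137 * exp(-0.197*10)
C(10) = 19.11 mg/L


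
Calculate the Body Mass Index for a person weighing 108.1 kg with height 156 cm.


BMI = weight / height^2
height = 156 cm = 1.56 m
BMI = 108.1 / 1.56^2
BMI = 44.42 kg/m^2


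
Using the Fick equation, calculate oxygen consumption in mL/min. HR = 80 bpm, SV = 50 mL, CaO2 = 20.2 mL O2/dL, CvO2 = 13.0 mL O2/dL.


CO = HR*SV = 80*50/1000 = 4 L/min
a-v O2 diff = 20.2 - 13.0 = 7.2 mL/dL
VO2 = CO * (CaO2-CvO2) * 10 dL/L
VO2 = 4 * 7.2 * 10
VO2 = 288 mL/min


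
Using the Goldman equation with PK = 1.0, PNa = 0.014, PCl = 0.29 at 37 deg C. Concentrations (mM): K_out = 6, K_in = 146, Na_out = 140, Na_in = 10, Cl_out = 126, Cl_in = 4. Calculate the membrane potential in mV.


Vm = (RT/F)*ln((PK*Ko + PNa*Nao + PCl*Cli)/(PK*Ki + PNa*Nai + PCl*Clo))
Numer = 9.12, Denom = 182.68
Vm = -80.1 mV


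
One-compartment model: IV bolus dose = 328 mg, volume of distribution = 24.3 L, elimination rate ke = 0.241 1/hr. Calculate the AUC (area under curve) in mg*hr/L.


C0 = Dose/Vd = 328/24.3 = 13.4979 mg/L
AUC = C0/ke = 13.4979/0.241
AUC = 56.01 mg*hr/L


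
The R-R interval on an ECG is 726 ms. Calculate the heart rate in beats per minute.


HR = 60 / RR_interval(s)
RR = 726 ms = 0.726 s
HR = 60 / 0.726 = 82.64 bpm


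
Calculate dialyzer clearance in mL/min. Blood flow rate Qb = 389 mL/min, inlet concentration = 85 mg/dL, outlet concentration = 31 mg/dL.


K = Qb * (Cb_in - Cb_out) / Cb_in
K = 389 * (85 - 31) / 85
K = 247.1 mL/min


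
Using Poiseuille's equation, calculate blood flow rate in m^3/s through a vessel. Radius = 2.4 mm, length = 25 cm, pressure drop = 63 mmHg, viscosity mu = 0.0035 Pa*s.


Q = pi*r^4*dP / (8*mu*L)
r = 0.0024 m, L = 0.25 m
dP = 63 mmHg = 8399.286 Pa
Q = 1.2507e-04 m^3/s


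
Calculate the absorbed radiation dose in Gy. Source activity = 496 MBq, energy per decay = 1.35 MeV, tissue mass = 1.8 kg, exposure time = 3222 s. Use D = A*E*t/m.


A = 496 MBq = 4.9600e+08 Bq
E = 1.35 MeV = 2.1627e-13 J
D = A*E*t/m = 4.9600e+08*2.1627e-13*3222/1.8
D = 0.192 Gy


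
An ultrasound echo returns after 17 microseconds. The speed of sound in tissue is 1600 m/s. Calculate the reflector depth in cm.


depth = c * t / 2
t = 17 us = 1.7000e-05 s
depth = 1600 * 1.7000e-05 / 2
depth = 0.0136 m = 1.36 cm


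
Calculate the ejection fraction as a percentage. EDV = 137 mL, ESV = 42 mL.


SV = EDV - ESV = 137 - 42 = 95 mL
EF = SV/EDV * 100 = 95/137 * 100
EF = 69.34%


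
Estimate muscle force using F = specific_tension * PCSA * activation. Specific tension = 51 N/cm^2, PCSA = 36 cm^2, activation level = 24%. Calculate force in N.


F = sigma * PCSA * activation
F = 51 * 36 * 0.24
F = 440.6 N


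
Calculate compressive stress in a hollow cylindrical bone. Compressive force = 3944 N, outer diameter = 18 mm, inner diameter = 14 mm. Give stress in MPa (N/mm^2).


A = pi*(r_o^2 - r_i^2)
r_o = 9 mm, r_i = 7 mm
A = 100.531 mm^2
sigma = F/A = 3944 / 100.531
sigma = 39.23 MPa


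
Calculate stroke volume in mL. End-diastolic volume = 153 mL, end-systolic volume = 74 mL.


SV = EDV - ESV
SV = 153 - 74
SV = 79 mL


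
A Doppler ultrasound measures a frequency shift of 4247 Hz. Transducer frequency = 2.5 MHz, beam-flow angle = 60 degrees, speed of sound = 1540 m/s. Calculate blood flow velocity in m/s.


v = fd * c / (2 * f0 * cos(theta))
v = 4247 * 1540 / (2 * 2.5000e+06 * cos(60))
v = 2.616 m/s


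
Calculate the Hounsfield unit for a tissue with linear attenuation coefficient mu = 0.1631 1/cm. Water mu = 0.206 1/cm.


HU = ((mu_tissue - mu_water) / mu_water) * 1000
HU = ((0.1631 - 0.206) / 0.206) * 1000
HU = -208.3


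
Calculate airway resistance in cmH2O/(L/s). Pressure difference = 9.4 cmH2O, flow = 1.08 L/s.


R = dP / flow
R = 9.4 / 1.08
R = 8.704 cmH2O/(L/s)


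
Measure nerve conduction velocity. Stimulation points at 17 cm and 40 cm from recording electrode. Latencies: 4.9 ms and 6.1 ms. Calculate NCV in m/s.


Distance = (40 - 17) / 100 = 0.23 m
dt = (6.1 - 4.9) / 1000 = 0.0012 s
NCV = dist / dt = 191.7 m/s


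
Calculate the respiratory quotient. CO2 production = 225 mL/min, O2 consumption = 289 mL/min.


RQ = VCO2 / VO2
RQ = 225 / 289
RQ = 0.7785


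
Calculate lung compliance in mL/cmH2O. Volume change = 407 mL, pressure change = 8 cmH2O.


C = dV / dP
C = 407 / 8
C = 50.88 mL/cmH2O


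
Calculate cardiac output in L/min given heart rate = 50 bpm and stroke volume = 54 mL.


CO = HR * SV
CO = 50 * 54 / 1000
CO = 2.7 L/min


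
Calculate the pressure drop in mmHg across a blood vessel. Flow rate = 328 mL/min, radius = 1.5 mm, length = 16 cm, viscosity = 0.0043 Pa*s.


dP = 8*mu*L*Q / (pi*r^4)
Q = 328 mL/min = 5.46667e-06 m^3/s
dP = 1891.85 Pa = 1891.85 / 133.322 mmHg = 14.19 mmHg


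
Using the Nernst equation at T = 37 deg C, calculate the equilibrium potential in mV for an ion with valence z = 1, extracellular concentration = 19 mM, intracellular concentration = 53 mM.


E = (RT/(zF)) * ln(C_out/C_in)
T = 37 + 273.15 = 310.15 K
E = (8.314 * 310.15 / (1 * 96485)) * ln(19/53)
E = -27.42 mV


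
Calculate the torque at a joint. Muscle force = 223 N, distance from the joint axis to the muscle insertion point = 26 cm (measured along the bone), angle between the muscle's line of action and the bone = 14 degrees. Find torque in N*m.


Torque = F * d * sin(theta)   (moment arm = d*sin(theta))
d = 26 cm = 0.26 m
Torque = 223 * 0.26 * sin(14)
Torque = 14.03 N*m


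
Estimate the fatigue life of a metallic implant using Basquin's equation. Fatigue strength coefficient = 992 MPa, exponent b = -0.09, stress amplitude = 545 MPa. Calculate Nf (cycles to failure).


sigma_a = sigma_f' * (2Nf)^b
2Nf = (sigma_a/sigma_f')^(1/b)
2Nf = (545/992)^(1/-0.09)
2Nf = 776.54844
Nf = 388.3


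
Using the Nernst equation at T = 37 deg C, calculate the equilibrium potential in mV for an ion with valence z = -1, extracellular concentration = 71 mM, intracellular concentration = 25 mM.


E = (RT/(zF)) * ln(C_out/C_in)
T = 37 + 273.15 = 310.15 K
E = (8.314 * 310.15 / (-1 * 96485)) * ln(71/25)
E = -27.9 mV


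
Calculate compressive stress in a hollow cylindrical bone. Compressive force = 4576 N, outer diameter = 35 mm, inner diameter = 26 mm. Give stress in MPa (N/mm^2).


A = pi*(r_o^2 - r_i^2)
r_o = 17.5 mm, r_i = 13 mm
A = 431.184 mm^2
sigma = F/A = 4576 / 431.184
sigma = 10.61 MPa


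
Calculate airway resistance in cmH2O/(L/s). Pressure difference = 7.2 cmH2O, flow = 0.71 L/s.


R = dP / flow
R = 7.2 / 0.71
R = 10.14 cmH2O/(L/s)


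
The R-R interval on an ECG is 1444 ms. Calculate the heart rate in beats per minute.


HR = 60 / RR_interval(s)
RR = 1444 ms = 1.444 s
HR = 60 / 1.444 = 41.55 bpm


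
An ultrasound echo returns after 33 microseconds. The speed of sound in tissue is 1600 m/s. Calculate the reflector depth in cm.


depth = c * t / 2
t = 33 us = 3.3000e-05 s
depth = 1600 * 3.3000e-05 / 2
depth = 0.0264 m = 2.64 cm


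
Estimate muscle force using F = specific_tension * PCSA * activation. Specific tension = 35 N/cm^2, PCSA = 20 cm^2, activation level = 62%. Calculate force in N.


F = sigma * PCSA * activation
F = 35 * 20 * 0.62
F = 434 N


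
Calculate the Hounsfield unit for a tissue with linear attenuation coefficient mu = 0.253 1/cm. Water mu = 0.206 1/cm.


HU = ((mu_tissue - mu_water) / mu_water) * 1000
HU = ((0.253 - 0.206) / 0.206) * 1000
HU = 228.2


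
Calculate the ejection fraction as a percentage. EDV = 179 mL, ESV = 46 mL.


SV = EDV - ESV = 179 - 46 = 133 mL
EF = SV/EDV * 100 = 133/179 * 100
EF = 74.3%


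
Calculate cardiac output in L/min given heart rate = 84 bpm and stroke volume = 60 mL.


CO = HR * SV
CO = 84 * 60 / 1000
CO = 5.04 L/min


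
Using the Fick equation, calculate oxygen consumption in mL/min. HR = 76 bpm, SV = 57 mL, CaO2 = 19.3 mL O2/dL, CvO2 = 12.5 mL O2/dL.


CO = HR*SV = 76*57/1000 = 4.332 L/min
a-v O2 diff = 19.3 - 12.5 = 6.8 mL/dL
VO2 = CO * (CaO2-CvO2) * 10 dL/L
VO2 = 4.332 * 6.8 * 10
VO2 = 294.6 mL/min


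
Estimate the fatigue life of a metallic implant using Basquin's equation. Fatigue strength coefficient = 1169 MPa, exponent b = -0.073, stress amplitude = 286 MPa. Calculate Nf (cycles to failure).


sigma_a = sigma_f' * (2Nf)^b
2Nf = (sigma_a/sigma_f')^(1/b)
2Nf = (286/1169)^(1/-0.073)
2Nf = 2.3768761e+08
Nf = 1.1884e+08


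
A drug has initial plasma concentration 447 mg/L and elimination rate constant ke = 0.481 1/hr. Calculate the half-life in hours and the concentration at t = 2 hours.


t_half = ln(2) / ke = 0.693147 / 0.481 = 1.441 hr
C(t) = C0 * exp(-ke*t) = 447 * exp(-0.481*2)
C(2) = 170.8 mg/L


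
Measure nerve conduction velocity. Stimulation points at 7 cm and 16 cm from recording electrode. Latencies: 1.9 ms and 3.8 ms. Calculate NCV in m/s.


Distance = (16 - 7) / 100 = 0.09 m
dt = (3.8 - 1.9) / 1000 = 0.0019 s
NCV = dist / dt = 47.37 m/s


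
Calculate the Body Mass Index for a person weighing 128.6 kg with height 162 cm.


BMI = weight / height^2
height = 162 cm = 1.62 m
BMI = 128.6 / 1.62^2
BMI = 49 kg/m^2


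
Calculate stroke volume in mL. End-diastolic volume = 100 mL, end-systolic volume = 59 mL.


SV = EDV - ESV
SV = 100 - 59
SV = 41 mL


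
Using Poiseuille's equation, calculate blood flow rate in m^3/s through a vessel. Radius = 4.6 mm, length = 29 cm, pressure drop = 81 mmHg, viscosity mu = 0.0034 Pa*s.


Q = pi*r^4*dP / (8*mu*L)
r = 0.0046 m, L = 0.29 m
dP = 81 mmHg = 10799.082 Pa
Q = 0.001926 m^3/s


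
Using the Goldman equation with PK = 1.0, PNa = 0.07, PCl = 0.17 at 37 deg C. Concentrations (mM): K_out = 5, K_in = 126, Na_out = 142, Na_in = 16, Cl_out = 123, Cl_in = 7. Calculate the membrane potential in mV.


Vm = (RT/F)*ln((PK*Ko + PNa*Nao + PCl*Cli)/(PK*Ki + PNa*Nai + PCl*Clo))
Numer = 16.13, Denom = 148.03
Vm = -59.24 mV


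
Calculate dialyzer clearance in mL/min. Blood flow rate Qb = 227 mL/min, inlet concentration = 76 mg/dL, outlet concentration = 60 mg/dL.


K = Qb * (Cb_in - Cb_out) / Cb_in
K = 227 * (76 - 60) / 76
K = 47.79 mL/min


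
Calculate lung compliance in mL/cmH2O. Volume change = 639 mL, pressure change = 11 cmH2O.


C = dV / dP
C = 639 / 11
C = 58.09 mL/cmH2O


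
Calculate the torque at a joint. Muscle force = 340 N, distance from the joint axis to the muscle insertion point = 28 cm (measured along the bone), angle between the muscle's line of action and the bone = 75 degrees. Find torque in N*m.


Torque = F * d * sin(theta)   (moment arm = d*sin(theta))
d = 28 cm = 0.28 m
Torque = 340 * 0.28 * sin(75)
Torque = 91.96 N*m


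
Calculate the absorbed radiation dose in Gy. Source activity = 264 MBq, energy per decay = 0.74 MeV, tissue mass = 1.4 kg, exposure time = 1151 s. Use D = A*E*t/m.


A = 264 MBq = 2.6400e+08 Bq
E = 0.74 MeV = 1.18548e-13 J
D = A*E*t/m = 2.6400e+08*1.18548e-13*1151/1.4
D = 0.02573 Gy


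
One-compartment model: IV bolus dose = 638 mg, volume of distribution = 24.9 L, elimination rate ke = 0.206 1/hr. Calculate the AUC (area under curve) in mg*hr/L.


C0 = Dose/Vd = 638/24.9 = 25.6225 mg/L
AUC = C0/ke = 25.6225/0.206
AUC = 124.4 mg*hr/L


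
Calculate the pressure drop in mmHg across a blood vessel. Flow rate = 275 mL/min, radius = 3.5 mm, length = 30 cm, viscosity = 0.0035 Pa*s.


dP = 8*mu*L*Q / (pi*r^4)
Q = 275 mL/min = 4.58333e-06 m^3/s
dP = 81.6655 Pa = 81.6655 / 133.322 mmHg = 0.6125 mmHg


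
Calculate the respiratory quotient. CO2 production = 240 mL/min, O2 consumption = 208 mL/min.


RQ = VCO2 / VO2
RQ = 240 / 208
RQ = 1.154


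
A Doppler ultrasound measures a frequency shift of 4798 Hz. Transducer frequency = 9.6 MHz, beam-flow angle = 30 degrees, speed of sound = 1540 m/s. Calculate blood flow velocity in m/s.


v = fd * c / (2 * f0 * cos(theta))
v = 4798 * 1540 / (2 * 9.6000e+06 * cos(30))
v = 0.4444 m/s


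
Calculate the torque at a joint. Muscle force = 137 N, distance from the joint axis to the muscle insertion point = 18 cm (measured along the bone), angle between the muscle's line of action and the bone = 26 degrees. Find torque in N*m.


Torque = F * d * sin(theta)   (moment arm = d*sin(theta))
d = 18 cm = 0.18 m
Torque = 137 * 0.18 * sin(26)
Torque = 10.81 N*m


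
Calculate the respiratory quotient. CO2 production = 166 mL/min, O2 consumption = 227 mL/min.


RQ = VCO2 / VO2
RQ = 166 / 227
RQ = 0.7313


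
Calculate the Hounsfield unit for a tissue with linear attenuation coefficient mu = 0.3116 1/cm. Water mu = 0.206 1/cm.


HU = ((mu_tissue - mu_water) / mu_water) * 1000
HU = ((0.3116 - 0.206) / 0.206) * 1000
HU = 512.6


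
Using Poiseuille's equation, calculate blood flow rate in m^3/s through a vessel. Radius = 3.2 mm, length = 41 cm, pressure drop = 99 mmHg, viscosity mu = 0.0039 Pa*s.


Q = pi*r^4*dP / (8*mu*L)
r = 0.0032 m, L = 0.41 m
dP = 99 mmHg = 13198.878 Pa
Q = 3.3990e-04 m^3/s


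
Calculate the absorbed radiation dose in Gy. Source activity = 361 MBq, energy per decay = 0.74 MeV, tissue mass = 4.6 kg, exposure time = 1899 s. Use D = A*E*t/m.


A = 361 MBq = 3.6100e+08 Bq
E = 0.74 MeV = 1.18548e-13 J
D = A*E*t/m = 3.6100e+08*1.18548e-13*1899/4.6
D = 0.01767 Gy


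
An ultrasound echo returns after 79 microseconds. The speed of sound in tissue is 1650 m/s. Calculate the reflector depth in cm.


depth = c * t / 2
t = 79 us = 7.9000e-05 s
depth = 1650 * 7.9000e-05 / 2
depth = 0.065175 m = 6.5175 cm


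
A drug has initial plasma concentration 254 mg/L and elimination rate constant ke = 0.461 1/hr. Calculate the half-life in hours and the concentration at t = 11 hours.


t_half = ln(2) / ke = 0.693147 / 0.461 = 1.504 hr
C(t) = C0 * exp(-ke*t) = 254 * exp(-0.461*11)
C(11) = 1.594 mg/L


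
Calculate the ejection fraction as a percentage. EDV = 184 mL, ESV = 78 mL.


SV = EDV - ESV = 184 - 78 = 106 mL
EF = SV/EDV * 100 = 106/184 * 100
EF = 57.61%


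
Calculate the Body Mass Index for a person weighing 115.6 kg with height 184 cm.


BMI = weight / height^2
height = 184 cm = 1.84 m
BMI = 115.6 / 1.84^2
BMI = 34.14 kg/m^2


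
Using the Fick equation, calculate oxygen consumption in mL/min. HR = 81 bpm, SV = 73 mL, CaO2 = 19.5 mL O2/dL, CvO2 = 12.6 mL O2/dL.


CO = HR*SV = 81*73/1000 = 5.913 L/min
a-v O2 diff = 19.5 - 12.6 = 6.9 mL/dL
VO2 = CO * (CaO2-CvO2) * 10 dL/L
VO2 = 5.913 * 6.9 * 10
VO2 = 408 mL/min


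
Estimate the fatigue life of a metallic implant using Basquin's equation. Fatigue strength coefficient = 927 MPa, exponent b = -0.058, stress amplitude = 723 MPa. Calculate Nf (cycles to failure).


sigma_a = sigma_f' * (2Nf)^b
2Nf = (sigma_a/sigma_f')^(1/b)
2Nf = (723/927)^(1/-0.058)
2Nf = 72.620504
Nf = 36.31


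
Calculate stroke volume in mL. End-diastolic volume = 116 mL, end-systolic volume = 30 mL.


SV = EDV - ESV
SV = 116 - 30
SV = 86 mL


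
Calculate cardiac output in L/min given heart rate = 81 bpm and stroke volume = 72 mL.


CO = HR * SV
CO = 81 * 72 / 1000
CO = 5.832 L/min


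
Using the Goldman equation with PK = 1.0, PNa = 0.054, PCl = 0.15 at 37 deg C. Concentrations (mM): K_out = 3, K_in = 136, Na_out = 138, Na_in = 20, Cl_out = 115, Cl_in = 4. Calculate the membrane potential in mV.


Vm = (RT/F)*ln((PK*Ko + PNa*Nao + PCl*Cli)/(PK*Ki + PNa*Nai + PCl*Clo))
Numer = 11.052, Denom = 154.33
Vm = -70.46 mV


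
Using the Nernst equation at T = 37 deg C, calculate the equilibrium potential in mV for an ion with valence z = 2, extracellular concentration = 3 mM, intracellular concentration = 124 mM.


E = (RT/(zF)) * ln(C_out/C_in)
T = 37 + 273.15 = 310.15 K
E = (8.314 * 310.15 / (2 * 96485)) * ln(3/124)
E = -49.73 mV


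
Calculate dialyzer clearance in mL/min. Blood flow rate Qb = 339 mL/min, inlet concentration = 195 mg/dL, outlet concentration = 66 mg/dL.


K = Qb * (Cb_in - Cb_out) / Cb_in
K = 339 * (195 - 66) / 195
K = 224.3 mL/min


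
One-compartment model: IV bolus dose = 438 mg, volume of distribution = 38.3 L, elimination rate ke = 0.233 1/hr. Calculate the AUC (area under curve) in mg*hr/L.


C0 = Dose/Vd = 438/38.3 = 11.436 mg/L
AUC = C0/ke = 11.436/0.233
AUC = 49.08 mg*hr/L


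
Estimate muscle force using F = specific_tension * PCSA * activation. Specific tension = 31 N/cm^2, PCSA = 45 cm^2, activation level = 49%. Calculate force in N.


F = sigma * PCSA * activation
F = 31 * 45 * 0.49
F = 683.5 N


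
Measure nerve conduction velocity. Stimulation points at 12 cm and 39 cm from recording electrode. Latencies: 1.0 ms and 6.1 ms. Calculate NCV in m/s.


Distance = (39 - 12) / 100 = 0.27 m
dt = (6.1 - 1.0) / 1000 = 0.0051 s
NCV = dist / dt = 52.94 m/s


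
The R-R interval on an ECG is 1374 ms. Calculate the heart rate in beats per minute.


HR = 60 / RR_interval(s)
RR = 1374 ms = 1.374 s
HR = 60 / 1.374 = 43.67 bpm


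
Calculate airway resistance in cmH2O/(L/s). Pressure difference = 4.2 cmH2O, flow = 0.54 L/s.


R = dP / flow
R = 4.2 / 0.54
R = 7.778 cmH2O/(L/s)


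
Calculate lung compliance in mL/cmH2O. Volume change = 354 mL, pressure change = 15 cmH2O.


C = dV / dP
C = 354 / 15
C = 23.6 mL/cmH2O


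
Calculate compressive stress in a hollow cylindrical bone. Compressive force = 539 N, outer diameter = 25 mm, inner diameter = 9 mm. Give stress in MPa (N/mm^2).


A = pi*(r_o^2 - r_i^2)
r_o = 12.5 mm, r_i = 4.5 mm
A = 427.257 mm^2
sigma = F/A = 539 / 427.257
sigma = 1.262 MPa


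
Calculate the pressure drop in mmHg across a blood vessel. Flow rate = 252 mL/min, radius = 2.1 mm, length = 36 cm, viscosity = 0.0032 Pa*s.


dP = 8*mu*L*Q / (pi*r^4)
Q = 252 mL/min = 4.2e-06 m^3/s
dP = 633.526 Pa = 633.526 / 133.322 mmHg = 4.752 mmHg


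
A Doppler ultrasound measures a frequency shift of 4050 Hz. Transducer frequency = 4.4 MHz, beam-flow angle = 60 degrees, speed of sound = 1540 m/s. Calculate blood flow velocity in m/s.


v = fd * c / (2 * f0 * cos(theta))
v = 4050 * 1540 / (2 * 4.4000e+06 * cos(60))
v = 1.417 m/s


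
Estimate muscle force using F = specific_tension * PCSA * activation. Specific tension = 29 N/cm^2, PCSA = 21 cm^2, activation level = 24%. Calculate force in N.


F = sigma * PCSA * activation
F = 29 * 21 * 0.24
F = 146.2 N


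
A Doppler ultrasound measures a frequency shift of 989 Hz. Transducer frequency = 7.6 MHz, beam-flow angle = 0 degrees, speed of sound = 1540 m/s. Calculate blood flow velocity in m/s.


v = fd * c / (2 * f0 * cos(theta))
v = 989 * 1540 / (2 * 7.6000e+06 * cos(0))
v = 0.1002 m/s


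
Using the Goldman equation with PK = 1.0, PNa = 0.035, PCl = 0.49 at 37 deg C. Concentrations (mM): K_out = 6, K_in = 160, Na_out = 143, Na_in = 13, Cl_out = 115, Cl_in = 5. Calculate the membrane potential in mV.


Vm = (RT/F)*ln((PK*Ko + PNa*Nao + PCl*Cli)/(PK*Ki + PNa*Nai + PCl*Clo))
Numer = 13.455, Denom = 216.805
Vm = -74.29 mV


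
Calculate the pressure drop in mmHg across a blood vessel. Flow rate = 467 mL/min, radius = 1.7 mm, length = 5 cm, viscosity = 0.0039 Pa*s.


dP = 8*mu*L*Q / (pi*r^4)
Q = 467 mL/min = 7.78333e-06 m^3/s
dP = 462.748 Pa = 462.748 / 133.322 mmHg = 3.471 mmHg


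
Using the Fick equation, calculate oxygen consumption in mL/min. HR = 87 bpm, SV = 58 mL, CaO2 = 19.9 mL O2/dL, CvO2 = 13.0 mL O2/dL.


CO = HR*SV = 87*58/1000 = 5.046 L/min
a-v O2 diff = 19.9 - 13.0 = 6.9 mL/dL
VO2 = CO * (CaO2-CvO2) * 10 dL/L
VO2 = 5.046 * 6.9 * 10
VO2 = 348.2 mL/min


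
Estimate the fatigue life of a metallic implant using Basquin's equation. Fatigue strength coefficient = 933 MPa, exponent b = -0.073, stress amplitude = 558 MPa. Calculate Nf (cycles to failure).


sigma_a = sigma_f' * (2Nf)^b
2Nf = (sigma_a/sigma_f')^(1/b)
2Nf = (558/933)^(1/-0.073)
2Nf = 1143.3631
Nf = 571.7


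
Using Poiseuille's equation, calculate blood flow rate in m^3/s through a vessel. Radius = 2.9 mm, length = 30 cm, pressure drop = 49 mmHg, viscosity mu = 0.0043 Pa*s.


Q = pi*r^4*dP / (8*mu*L)
r = 0.0029 m, L = 0.3 m
dP = 49 mmHg = 6532.778 Pa
Q = 1.4066e-04 m^3/s


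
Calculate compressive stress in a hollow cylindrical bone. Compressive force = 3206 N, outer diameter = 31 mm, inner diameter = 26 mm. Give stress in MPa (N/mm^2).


A = pi*(r_o^2 - r_i^2)
r_o = 15.5 mm, r_i = 13 mm
A = 223.838 mm^2
sigma = F/A = 3206 / 223.838
sigma = 14.32 MPa


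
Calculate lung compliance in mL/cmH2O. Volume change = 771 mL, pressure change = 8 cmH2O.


C = dV / dP
C = 771 / 8
C = 96.38 mL/cmH2O


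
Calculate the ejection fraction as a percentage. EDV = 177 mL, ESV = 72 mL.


SV = EDV - ESV = 177 - 72 = 105 mL
EF = SV/EDV * 100 = 105/177 * 100
EF = 59.32%


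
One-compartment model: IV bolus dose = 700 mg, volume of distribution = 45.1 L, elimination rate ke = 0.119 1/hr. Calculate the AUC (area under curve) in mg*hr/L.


C0 = Dose/Vd = 700/45.1 = 15.5211 mg/L
AUC = C0/ke = 15.5211/0.119
AUC = 130.4 mg*hr/L


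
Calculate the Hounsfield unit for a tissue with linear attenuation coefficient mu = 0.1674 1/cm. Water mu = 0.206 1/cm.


HU = ((mu_tissue - mu_water) / mu_water) * 1000
HU = ((0.1674 - 0.206) / 0.206) * 1000
HU = -187.4


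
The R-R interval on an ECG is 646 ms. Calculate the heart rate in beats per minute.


HR = 60 / RR_interval(s)
RR = 646 ms = 0.646 s
HR = 60 / 0.646 = 92.88 bpm


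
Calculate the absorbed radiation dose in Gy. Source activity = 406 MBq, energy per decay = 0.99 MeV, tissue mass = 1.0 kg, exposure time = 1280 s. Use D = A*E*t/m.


A = 406 MBq = 4.0600e+08 Bq
E = 0.99 MeV = 1.58598e-13 J
D = A*E*t/m = 4.0600e+08*1.58598e-13*1280/1.0
D = 0.08242 Gy


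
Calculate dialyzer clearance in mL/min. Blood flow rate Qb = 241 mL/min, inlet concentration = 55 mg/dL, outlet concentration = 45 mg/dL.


K = Qb * (Cb_in - Cb_out) / Cb_in
K = 241 * (55 - 45) / 55
K = 43.82 mL/min


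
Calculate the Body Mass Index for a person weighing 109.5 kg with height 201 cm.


BMI = weight / height^2
height = 201 cm = 2.01 m
BMI = 109.5 / 2.01^2
BMI = 27.1 kg/m^2


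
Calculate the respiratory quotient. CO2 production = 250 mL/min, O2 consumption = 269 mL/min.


RQ = VCO2 / VO2
RQ = 250 / 269
RQ = 0.9294


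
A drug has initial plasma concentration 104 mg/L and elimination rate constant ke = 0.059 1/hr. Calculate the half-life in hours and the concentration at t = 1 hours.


t_half = ln(2) / ke = 0.693147 / 0.059 = 11.75 hr
C(t) = C0 * exp(-ke*t) = 104 * exp(-0.059*1)
C(1) = 98.04 mg/L


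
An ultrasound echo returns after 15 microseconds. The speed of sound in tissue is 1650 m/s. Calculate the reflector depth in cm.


depth = c * t / 2
t = 15 us = 1.5000e-05 s
depth = 1650 * 1.5000e-05 / 2
depth = 0.012375 m = 1.2375 cm


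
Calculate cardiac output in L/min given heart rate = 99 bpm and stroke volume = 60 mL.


CO = HR * SV
CO = 99 * 60 / 1000
CO = 5.94 L/min


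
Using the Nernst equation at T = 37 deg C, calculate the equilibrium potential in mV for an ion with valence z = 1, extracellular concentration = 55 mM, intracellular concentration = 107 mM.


E = (RT/(zF)) * ln(C_out/C_in)
T = 37 + 273.15 = 310.15 K
E = (8.314 * 310.15 / (1 * 96485)) * ln(55/107)
E = -17.79 mV


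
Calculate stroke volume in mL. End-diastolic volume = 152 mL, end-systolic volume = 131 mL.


SV = EDV - ESV
SV = 152 - 131
SV = 21 mL


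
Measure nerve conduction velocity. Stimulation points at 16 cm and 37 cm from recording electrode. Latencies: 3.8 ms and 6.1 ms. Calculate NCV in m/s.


Distance = (37 - 16) / 100 = 0.21 m
dt = (6.1 - 3.8) / 1000 = 0.0023 s
NCV = dist / dt = 91.3 m/s


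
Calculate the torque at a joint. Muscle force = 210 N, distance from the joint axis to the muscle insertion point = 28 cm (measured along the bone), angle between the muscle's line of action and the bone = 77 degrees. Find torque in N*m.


Torque = F * d * sin(theta)   (moment arm = d*sin(theta))
d = 28 cm = 0.28 m
Torque = 210 * 0.28 * sin(77)
Torque = 57.29 N*m


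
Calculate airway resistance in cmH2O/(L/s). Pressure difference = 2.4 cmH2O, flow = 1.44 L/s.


R = dP / flow
R = 2.4 / 1.44
R = 1.667 cmH2O/(L/s)


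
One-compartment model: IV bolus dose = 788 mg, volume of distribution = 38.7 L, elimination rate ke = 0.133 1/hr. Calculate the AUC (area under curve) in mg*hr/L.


C0 = Dose/Vd = 788/38.7 = 20.3618 mg/L
AUC = C0/ke = 20.3618/0.133
AUC = 153.1 mg*hr/L


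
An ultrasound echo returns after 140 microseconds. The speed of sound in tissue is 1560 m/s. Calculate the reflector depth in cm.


depth = c * t / 2
t = 140 us = 1.4000e-04 s
depth = 1560 * 1.4000e-04 / 2
depth = 0.1092 m = 10.92 cm


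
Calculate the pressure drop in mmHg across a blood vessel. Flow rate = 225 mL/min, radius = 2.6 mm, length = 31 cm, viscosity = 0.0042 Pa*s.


dP = 8*mu*L*Q / (pi*r^4)
Q = 225 mL/min = 3.75e-06 m^3/s
dP = 272.075 Pa = 272.075 / 133.322 mmHg = 2.041 mmHg


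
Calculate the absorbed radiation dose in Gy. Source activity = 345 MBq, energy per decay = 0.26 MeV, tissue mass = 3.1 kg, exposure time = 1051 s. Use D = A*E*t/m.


A = 345 MBq = 3.4500e+08 Bq
E = 0.26 MeV = 4.1652e-14 J
D = A*E*t/m = 3.4500e+08*4.1652e-14*1051/3.1
D = 0.004872 Gy


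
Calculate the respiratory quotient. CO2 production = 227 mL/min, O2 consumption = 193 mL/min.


RQ = VCO2 / VO2
RQ = 227 / 193
RQ = 1.176


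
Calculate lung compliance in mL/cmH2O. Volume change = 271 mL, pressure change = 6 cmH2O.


C = dV / dP
C = 271 / 6
C = 45.17 mL/cmH2O


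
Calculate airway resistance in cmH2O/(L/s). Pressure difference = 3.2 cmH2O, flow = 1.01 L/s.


R = dP / flow
R = 3.2 / 1.01
R = 3.168 cmH2O/(L/s)


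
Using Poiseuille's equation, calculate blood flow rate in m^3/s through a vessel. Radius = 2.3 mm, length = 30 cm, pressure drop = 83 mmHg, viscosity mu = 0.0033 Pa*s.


Q = pi*r^4*dP / (8*mu*L)
r = 0.0023 m, L = 0.3 m
dP = 83 mmHg = 11065.726 Pa
Q = 1.2283e-04 m^3/s


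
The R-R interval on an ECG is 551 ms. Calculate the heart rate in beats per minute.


HR = 60 / RR_interval(s)
RR = 551 ms = 0.551 s
HR = 60 / 0.551 = 108.9 bpm


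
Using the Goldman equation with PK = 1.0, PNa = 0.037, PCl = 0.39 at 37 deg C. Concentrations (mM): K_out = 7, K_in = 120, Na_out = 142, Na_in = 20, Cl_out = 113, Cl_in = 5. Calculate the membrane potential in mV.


Vm = (RT/F)*ln((PK*Ko + PNa*Nao + PCl*Cli)/(PK*Ki + PNa*Nai + PCl*Clo))
Numer = 14.204, Denom = 164.81
Vm = -65.51 mV


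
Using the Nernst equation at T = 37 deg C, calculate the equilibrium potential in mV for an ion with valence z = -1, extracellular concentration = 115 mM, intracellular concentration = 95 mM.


E = (RT/(zF)) * ln(C_out/C_in)
T = 37 + 273.15 = 310.15 K
E = (8.314 * 310.15 / (-1 * 96485)) * ln(115/95)
E = -5.106 mV


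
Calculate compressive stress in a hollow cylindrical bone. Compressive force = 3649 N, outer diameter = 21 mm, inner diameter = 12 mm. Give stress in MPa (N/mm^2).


A = pi*(r_o^2 - r_i^2)
r_o = 10.5 mm, r_i = 6 mm
A = 233.263 mm^2
sigma = F/A = 3649 / 233.263
sigma = 15.64 MPa


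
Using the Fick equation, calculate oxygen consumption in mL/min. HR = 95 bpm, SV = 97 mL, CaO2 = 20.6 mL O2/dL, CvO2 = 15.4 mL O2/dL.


CO = HR*SV = 95*97/1000 = 9.215 L/min
a-v O2 diff = 20.6 - 15.4 = 5.2 mL/dL
VO2 = CO * (CaO2-CvO2) * 10 dL/L
VO2 = 9.215 * 5.2 * 10
VO2 = 479.2 mL/min


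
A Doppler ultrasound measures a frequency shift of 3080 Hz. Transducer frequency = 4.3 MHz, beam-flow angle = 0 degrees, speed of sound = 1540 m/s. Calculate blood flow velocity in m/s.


v = fd * c / (2 * f0 * cos(theta))
v = 3080 * 1540 / (2 * 4.3000e+06 * cos(0))
v = 0.5515 m/s


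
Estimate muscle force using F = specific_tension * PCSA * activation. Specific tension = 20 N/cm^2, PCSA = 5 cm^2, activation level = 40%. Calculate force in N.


F = sigma * PCSA * activation
F = 20 * 5 * 0.4
F = 40 N


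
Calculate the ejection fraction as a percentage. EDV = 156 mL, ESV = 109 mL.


SV = EDV - ESV = 156 - 109 = 47 mL
EF = SV/EDV * 100 = 47/156 * 100
EF = 30.13%


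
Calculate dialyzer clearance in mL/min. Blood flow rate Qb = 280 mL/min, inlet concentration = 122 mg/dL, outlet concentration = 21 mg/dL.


K = Qb * (Cb_in - Cb_out) / Cb_in
K = 280 * (122 - 21) / 122
K = 231.8 mL/min


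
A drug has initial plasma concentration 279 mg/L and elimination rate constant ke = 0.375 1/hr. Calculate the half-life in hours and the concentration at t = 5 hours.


t_half = ln(2) / ke = 0.693147 / 0.375 = 1.848 hr
C(t) = C0 * exp(-ke*t) = 279 * exp(-0.375*5)
C(5) = 42.79 mg/L


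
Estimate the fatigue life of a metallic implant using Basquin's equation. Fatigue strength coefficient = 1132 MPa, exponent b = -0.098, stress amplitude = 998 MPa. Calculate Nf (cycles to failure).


sigma_a = sigma_f' * (2Nf)^b
2Nf = (sigma_a/sigma_f')^(1/b)
2Nf = (998/1132)^(1/-0.098)
2Nf = 3.6168072
Nf = 1.808


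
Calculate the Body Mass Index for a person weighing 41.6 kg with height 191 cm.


BMI = weight / height^2
height = 191 cm = 1.91 m
BMI = 41.6 / 1.91^2
BMI = 11.4 kg/m^2


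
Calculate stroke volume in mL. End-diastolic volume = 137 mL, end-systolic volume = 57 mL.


SV = EDV - ESV
SV = 137 - 57
SV = 80 mL


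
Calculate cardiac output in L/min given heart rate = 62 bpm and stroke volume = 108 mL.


CO = HR * SV
CO = 62 * 108 / 1000
CO = 6.696 L/min


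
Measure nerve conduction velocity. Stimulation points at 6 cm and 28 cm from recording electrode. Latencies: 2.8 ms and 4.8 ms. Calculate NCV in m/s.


Distance = (28 - 6) / 100 = 0.22 m
dt = (4.8 - 2.8) / 1000 = 0.002 s
NCV = dist / dt = 110 m/s


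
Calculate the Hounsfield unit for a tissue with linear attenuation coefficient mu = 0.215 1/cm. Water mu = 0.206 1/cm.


HU = ((mu_tissue - mu_water) / mu_water) * 1000
HU = ((0.215 - 0.206) / 0.206) * 1000
HU = 43.69


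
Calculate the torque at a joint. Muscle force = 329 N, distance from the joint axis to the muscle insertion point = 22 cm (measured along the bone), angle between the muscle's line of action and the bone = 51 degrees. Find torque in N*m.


Torque = F * d * sin(theta)   (moment arm = d*sin(theta))
d = 22 cm = 0.22 m
Torque = 329 * 0.22 * sin(51)
Torque = 56.25 N*m


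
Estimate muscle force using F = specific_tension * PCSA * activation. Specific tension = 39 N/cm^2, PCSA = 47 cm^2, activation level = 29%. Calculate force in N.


F = sigma * PCSA * activation
F = 39 * 47 * 0.29
F = 531.6 N


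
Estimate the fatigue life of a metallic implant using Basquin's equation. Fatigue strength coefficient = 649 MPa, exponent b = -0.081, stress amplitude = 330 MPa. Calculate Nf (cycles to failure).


sigma_a = sigma_f' * (2Nf)^b
2Nf = (sigma_a/sigma_f')^(1/b)
2Nf = (330/649)^(1/-0.081)
2Nf = 4229.6618
Nf = 2115


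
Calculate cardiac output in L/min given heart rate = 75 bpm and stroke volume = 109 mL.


CO = HR * SV
CO = 75 * 109 / 1000
CO = 8.175 L/min


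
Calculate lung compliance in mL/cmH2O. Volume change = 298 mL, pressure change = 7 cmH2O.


C = dV / dP
C = 298 / 7
C = 42.57 mL/cmH2O


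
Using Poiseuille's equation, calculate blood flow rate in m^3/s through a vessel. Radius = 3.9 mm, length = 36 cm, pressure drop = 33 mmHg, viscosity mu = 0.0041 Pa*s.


Q = pi*r^4*dP / (8*mu*L)
r = 0.0039 m, L = 0.36 m
dP = 33 mmHg = 4399.626 Pa
Q = 2.7080e-04 m^3/s


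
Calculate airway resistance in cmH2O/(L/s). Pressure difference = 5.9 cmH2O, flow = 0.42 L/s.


R = dP / flow
R = 5.9 / 0.42
R = 14.05 cmH2O/(L/s)


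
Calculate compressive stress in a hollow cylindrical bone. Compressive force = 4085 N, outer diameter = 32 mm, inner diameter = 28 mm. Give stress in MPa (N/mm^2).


A = pi*(r_o^2 - r_i^2)
r_o = 16 mm, r_i = 14 mm
A = 188.496 mm^2
sigma = F/A = 4085 / 188.496
sigma = 21.67 MPa


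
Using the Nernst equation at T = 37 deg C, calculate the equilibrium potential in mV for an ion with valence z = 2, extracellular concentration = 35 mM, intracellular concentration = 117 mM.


E = (RT/(zF)) * ln(C_out/C_in)
T = 37 + 273.15 = 310.15 K
E = (8.314 * 310.15 / (2 * 96485)) * ln(35/117)
E = -16.13 mV


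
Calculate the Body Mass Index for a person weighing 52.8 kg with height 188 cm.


BMI = weight / height^2
height = 188 cm = 1.88 m
BMI = 52.8 / 1.88^2
BMI = 14.94 kg/m^2


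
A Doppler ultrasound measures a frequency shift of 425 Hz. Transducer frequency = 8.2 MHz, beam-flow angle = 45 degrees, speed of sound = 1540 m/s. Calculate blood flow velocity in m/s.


v = fd * c / (2 * f0 * cos(theta))
v = 425 * 1540 / (2 * 8.2000e+06 * cos(45))
v = 0.05644 m/s


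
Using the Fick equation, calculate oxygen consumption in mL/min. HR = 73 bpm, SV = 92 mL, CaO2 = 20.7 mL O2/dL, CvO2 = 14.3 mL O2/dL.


CO = HR*SV = 73*92/1000 = 6.716 L/min
a-v O2 diff = 20.7 - 14.3 = 6.4 mL/dL
VO2 = CO * (CaO2-CvO2) * 10 dL/L
VO2 = 6.716 * 6.4 * 10
VO2 = 429.8 mL/min


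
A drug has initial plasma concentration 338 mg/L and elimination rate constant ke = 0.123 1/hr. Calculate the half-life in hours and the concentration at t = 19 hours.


t_half = ln(2) / ke = 0.693147 / 0.123 = 5.635 hr
C(t) = C0 * exp(-ke*t) = 338 * exp(-0.123*19)
C(19) = 32.66 mg/L


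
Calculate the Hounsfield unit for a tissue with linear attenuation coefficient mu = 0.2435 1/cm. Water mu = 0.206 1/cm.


HU = ((mu_tissue - mu_water) / mu_water) * 1000
HU = ((0.2435 - 0.206) / 0.206) * 1000
HU = 182


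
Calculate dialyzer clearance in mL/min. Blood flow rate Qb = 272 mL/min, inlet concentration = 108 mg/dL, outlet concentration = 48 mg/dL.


K = Qb * (Cb_in - Cb_out) / Cb_in
K = 272 * (108 - 48) / 108
K = 151.1 mL/min


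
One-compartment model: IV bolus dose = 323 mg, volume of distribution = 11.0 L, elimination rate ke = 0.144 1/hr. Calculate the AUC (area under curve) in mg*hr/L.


C0 = Dose/Vd = 323/11.0 = 29.3636 mg/L
AUC = C0/ke = 29.3636/0.144
AUC = 203.9 mg*hr/L


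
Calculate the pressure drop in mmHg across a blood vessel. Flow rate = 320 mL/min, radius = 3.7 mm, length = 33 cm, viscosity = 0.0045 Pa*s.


dP = 8*mu*L*Q / (pi*r^4)
Q = 320 mL/min = 5.33333e-06 m^3/s
dP = 107.611 Pa = 107.611 / 133.322 mmHg = 0.8072 mmHg


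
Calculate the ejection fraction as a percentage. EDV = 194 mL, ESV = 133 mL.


SV = EDV - ESV = 194 - 133 = 61 mL
EF = SV/EDV * 100 = 61/194 * 100
EF = 31.44%


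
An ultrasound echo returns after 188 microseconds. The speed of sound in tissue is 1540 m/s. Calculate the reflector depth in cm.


depth = c * t / 2
t = 188 us = 1.8800e-04 s
depth = 1540 * 1.8800e-04 / 2
depth = 0.14476 m = 14.476 cm


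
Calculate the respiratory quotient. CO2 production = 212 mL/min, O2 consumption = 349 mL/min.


RQ = VCO2 / VO2
RQ = 212 / 349
RQ = 0.6074


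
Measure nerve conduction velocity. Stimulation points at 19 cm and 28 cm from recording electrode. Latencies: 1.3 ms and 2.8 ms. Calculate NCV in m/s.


Distance = (28 - 19) / 100 = 0.09 m
dt = (2.8 - 1.3) / 1000 = 0.0015 s
NCV = dist / dt = 60 m/s


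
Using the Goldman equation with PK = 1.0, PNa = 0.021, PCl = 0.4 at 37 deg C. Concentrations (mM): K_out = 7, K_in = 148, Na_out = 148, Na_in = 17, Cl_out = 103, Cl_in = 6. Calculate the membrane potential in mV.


Vm = (RT/F)*ln((PK*Ko + PNa*Nao + PCl*Cli)/(PK*Ki + PNa*Nai + PCl*Clo))
Numer = 12.508, Denom = 189.557
Vm = -72.65 mV


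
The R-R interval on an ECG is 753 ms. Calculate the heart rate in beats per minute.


HR = 60 / RR_interval(s)
RR = 753 ms = 0.753 s
HR = 60 / 0.753 = 79.68 bpm


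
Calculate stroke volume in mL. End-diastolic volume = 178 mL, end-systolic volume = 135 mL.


SV = EDV - ESV
SV = 178 - 135
SV = 43 mL


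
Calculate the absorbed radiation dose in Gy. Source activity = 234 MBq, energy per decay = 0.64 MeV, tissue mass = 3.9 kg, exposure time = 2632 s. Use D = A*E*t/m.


A = 234 MBq = 2.3400e+08 Bq
E = 0.64 MeV = 1.02528e-13 J
D = A*E*t/m = 2.3400e+08*1.02528e-13*2632/3.9
D = 0.01619 Gy


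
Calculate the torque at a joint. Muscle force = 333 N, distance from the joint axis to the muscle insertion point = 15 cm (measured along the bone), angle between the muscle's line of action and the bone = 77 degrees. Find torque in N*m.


Torque = F * d * sin(theta)   (moment arm = d*sin(theta))
d = 15 cm = 0.15 m
Torque = 333 * 0.15 * sin(77)
Torque = 48.67 N*m


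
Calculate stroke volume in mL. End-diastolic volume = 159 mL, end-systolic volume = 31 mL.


SV = EDV - ESV
SV = 159 - 31
SV = 128 mL


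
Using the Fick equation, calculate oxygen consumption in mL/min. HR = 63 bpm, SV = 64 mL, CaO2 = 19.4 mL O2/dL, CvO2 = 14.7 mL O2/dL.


CO = HR*SV = 63*64/1000 = 4.032 L/min
a-v O2 diff = 19.4 - 14.7 = 4.7 mL/dL
VO2 = CO * (CaO2-CvO2) * 10 dL/L
VO2 = 4.032 * 4.7 * 10
VO2 = 189.5 mL/min


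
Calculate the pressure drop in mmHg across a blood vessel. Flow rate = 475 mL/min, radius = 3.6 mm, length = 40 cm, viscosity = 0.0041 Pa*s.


dP = 8*mu*L*Q / (pi*r^4)
Q = 475 mL/min = 7.91667e-06 m^3/s
dP = 196.841 Pa = 196.841 / 133.322 mmHg = 1.476 mmHg
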